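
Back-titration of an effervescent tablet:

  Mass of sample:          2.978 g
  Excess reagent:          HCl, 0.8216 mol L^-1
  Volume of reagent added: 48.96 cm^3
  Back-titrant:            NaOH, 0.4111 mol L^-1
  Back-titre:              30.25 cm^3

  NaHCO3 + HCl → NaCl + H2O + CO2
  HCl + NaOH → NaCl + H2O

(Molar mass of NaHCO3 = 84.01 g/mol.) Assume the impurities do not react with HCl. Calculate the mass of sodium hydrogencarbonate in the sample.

n(HCl) added = 0.04896 × 0.8216 = 0.04023 mol
n(NaOH) used in back-titration = 0.03025 × 0.4111 = 0.01244 mol
n(HCl) left over = 0.01244 mol (1:1 ratio)
n(HCl) consumed by analyte = 0.04023 − 0.01244 = 0.02779 mol
n(NaHCO3) = 0.02779 mol (1:1 ratio)
mass of NaHCO3 = 0.02779 × 84.01 = 2.335 g

2.335 g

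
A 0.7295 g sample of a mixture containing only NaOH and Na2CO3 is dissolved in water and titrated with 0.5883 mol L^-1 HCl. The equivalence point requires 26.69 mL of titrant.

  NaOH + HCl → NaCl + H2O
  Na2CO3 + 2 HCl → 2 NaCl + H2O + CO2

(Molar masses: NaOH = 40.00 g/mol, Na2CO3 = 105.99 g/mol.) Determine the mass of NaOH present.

0.3159 g

n(HCl) = 0.02669 × 0.5883 = 0.01570 mol
Let x = n(NaOH), y = n(Na2CO3).
Titrant: 1x + 2y = 0.01570;  mass: 40.00x + 105.99y = 0.7295
Solving, x = 7.896 × 10^-3 mol, y = 3.903 × 10^-3 mol
mass of NaOH = 7.896 × 10^-3 × 40.00 = 0.3159 g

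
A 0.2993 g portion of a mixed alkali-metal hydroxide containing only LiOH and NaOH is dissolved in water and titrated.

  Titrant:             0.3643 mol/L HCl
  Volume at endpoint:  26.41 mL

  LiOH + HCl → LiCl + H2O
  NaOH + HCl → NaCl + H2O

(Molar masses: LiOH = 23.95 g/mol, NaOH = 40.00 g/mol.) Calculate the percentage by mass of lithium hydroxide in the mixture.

n(HCl) = 0.02641 × 0.3643 = 9.621 × 10^-3 mol
Let x = n(LiOH), y = n(NaOH).
Titrant: 1x + 1y = 9.621 × 10^-3;  mass: 23.95x + 40.00y = 0.2993
Solving, x = 5.330 × 10^-3 mol, y = 4.291 × 10^-3 mol
mass of LiOH = 5.330 × 10^-3 × 23.95 = 0.1277 g
% LiOH = 0.1277 / 0.2993 × 100 = 42.65 %

42.65 %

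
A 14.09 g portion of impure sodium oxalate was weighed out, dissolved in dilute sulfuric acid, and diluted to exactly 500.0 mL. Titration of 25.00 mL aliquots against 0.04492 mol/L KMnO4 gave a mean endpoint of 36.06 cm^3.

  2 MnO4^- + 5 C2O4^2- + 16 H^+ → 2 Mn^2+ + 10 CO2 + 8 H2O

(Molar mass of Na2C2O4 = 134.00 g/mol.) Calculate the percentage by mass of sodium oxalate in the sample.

77.02 %

n(KMnO4) per titration = 0.03606 × 0.04492 = 1.620 × 10^-3 mol
From the 5:2 ratio, n(Na2C2O4) in each aliquot = 5/2 × 1.620 × 10^-3 = 4.050 × 10^-3 mol
n(Na2C2O4) in the whole flask = 4.050 × 10^-3 × 500.0/25.00 = 0.08099 mol
mass of Na2C2O4 = 0.08099 × 134.00 = 10.85 g
% Na2C2O4 = 10.85 / 14.09 × 100 = 77.02 %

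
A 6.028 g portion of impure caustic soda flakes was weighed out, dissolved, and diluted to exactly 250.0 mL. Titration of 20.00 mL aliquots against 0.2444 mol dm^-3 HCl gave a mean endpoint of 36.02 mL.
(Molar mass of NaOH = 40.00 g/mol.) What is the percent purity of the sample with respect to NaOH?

73.02 %

NaOH + HCl → NaCl + H2O
n(HCl) per titration = 0.03602 × 0.2444 = 8.803 × 10^-3 mol
n(NaOH) in each aliquot = 8.803 × 10^-3 mol (1:1 ratio)
n(NaOH) in the whole flask = 8.803 × 10^-3 × 250.0/20.00 = 0.1100 mol
mass of NaOH = 0.1100 × 40.00 = 4.402 g
% NaOH = 4.402 / 6.028 × 100 = 73.02 %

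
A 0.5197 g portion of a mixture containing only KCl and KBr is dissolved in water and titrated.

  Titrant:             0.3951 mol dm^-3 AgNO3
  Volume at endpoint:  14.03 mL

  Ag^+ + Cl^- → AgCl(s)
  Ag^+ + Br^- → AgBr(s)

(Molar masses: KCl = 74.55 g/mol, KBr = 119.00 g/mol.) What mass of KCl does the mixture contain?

0.2347 g

n(AgNO3) = 0.01403 × 0.3951 = 5.543 × 10^-3 mol
Let x = n(KCl), y = n(KBr).
Titrant: 1x + 1y = 5.543 × 10^-3;  mass: 74.55x + 119.00y = 0.5197
Solving, x = 3.148 × 10^-3 mol, y = 2.395 × 10^-3 mol
mass of KCl = 3.148 × 10^-3 × 74.55 = 0.2347 g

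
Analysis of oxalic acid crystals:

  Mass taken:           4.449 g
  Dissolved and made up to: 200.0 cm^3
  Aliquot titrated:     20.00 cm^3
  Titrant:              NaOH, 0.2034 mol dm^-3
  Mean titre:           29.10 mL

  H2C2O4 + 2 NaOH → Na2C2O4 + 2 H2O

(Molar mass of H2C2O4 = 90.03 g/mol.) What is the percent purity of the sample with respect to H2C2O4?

59.89 %

n(NaOH) per titration = 0.02910 × 0.2034 = 5.919 × 10^-3 mol
From the 1:2 ratio, n(H2C2O4) in each aliquot = 1/2 × 5.919 × 10^-3 = 2.959 × 10^-3 mol
n(H2C2O4) in the whole flask = 2.959 × 10^-3 × 200.0/20.00 = 0.02959 mol
mass of H2C2O4 = 0.02959 × 90.03 = 2.664 g
% H2C2O4 = 2.664 / 4.449 × 100 = 59.89 %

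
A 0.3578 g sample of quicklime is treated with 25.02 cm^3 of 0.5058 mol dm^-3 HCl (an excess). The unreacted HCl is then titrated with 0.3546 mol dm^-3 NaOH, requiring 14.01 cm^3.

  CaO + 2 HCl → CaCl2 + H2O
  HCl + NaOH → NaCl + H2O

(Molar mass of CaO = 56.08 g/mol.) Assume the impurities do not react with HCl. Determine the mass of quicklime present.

n(HCl) added = 0.02502 × 0.5058 = 0.01266 mol
n(NaOH) used in back-titration = 0.01401 × 0.3546 = 4.968 × 10^-3 mol
n(HCl) left over = 4.968 × 10^-3 mol (1:1 ratio)
n(HCl) consumed by analyte = 0.01266 − 4.968 × 10^-3 = 7.687 × 10^-3 mol
From the 1:2 ratio, n(CaO) = 1/2 × 7.687 × 10^-3 = 3.844 × 10^-3 mol
mass of CaO = 3.844 × 10^-3 × 56.08 = 0.2155 g

0.2155 g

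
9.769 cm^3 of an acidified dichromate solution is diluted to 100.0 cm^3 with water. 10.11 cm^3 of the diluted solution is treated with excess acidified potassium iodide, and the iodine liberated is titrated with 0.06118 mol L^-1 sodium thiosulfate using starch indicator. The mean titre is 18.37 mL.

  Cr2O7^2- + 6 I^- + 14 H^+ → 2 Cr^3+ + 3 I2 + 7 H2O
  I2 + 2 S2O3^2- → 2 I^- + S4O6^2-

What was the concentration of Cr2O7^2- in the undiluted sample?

n(S2O3^2-) = 0.01837 × 0.06118 = 1.124 × 10^-3 mol
n(I2) = n(S2O3^2-)/2 = 5.619 × 10^-4 mol
From the 1:3 ratio, n(Cr2O7^2-) in the aliquot = 1/3 × 5.619 × 10^-4 = 1.873 × 10^-4 mol
[Cr2O7^2-]_dilute = 1.873 × 10^-4 / 0.01011 = 0.01853 mol/L
[Cr2O7^2-]_original = 0.01853 × 100.0/9.769 = 0.1897 mol/L

0.1897 mol/L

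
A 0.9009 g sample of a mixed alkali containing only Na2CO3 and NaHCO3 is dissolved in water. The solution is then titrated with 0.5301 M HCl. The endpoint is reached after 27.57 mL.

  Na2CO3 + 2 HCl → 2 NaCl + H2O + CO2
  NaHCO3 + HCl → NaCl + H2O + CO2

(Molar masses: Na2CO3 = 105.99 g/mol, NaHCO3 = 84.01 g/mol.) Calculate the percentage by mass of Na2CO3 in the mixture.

n(HCl) = 0.02757 × 0.5301 = 0.01461 mol
Let x = n(Na2CO3), y = n(NaHCO3).
Titrant: 2x + 1y = 0.01461;  mass: 105.99x + 84.01y = 0.9009
Solving, x = 5.270 × 10^-3 mol, y = 4.075 × 10^-3 mol
mass of Na2CO3 = 5.270 × 10^-3 × 105.99 = 0.5586 g
% Na2CO3 = 0.5586 / 0.9009 × 100 = 62.00 %

62.00 %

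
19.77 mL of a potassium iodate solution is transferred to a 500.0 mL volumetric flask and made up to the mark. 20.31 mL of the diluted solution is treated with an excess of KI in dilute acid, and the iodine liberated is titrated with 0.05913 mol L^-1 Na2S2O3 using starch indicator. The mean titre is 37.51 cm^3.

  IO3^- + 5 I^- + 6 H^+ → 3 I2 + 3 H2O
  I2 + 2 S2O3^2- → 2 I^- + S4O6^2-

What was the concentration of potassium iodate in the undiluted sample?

0.4603 mol/L

n(S2O3^2-) = 0.03751 × 0.05913 = 2.218 × 10^-3 mol
n(I2) = n(S2O3^2-)/2 = 1.109 × 10^-3 mol
From the 1:3 ratio, n(IO3^-) in the aliquot = 1/3 × 1.109 × 10^-3 = 3.697 × 10^-4 mol
[IO3^-]_dilute = 3.697 × 10^-4 / 0.02031 = 0.01820 mol/L
[IO3^-]_original = 0.01820 × 500.0/19.77 = 0.4603 mol/L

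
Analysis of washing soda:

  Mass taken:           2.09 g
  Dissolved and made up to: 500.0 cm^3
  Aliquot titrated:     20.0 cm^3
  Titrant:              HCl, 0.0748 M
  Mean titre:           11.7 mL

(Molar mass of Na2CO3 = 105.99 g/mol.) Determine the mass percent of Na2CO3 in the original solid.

55.5 %

Na2CO3 + 2 HCl → 2 NaCl + H2O + CO2
n(HCl) per titration = 0.0117 × 0.0748 = 8.75 × 10^-4 mol
From the 1:2 ratio, n(Na2CO3) in each aliquot = 1/2 × 8.75 × 10^-4 = 4.38 × 10^-4 mol
n(Na2CO3) in the whole flask = 4.38 × 10^-4 × 500.0/20.0 = 0.0109 mol
mass of Na2CO3 = 0.0109 × 105.99 = 1.16 g
% Na2CO3 = 1.16 / 2.09 × 100 = 55.5 %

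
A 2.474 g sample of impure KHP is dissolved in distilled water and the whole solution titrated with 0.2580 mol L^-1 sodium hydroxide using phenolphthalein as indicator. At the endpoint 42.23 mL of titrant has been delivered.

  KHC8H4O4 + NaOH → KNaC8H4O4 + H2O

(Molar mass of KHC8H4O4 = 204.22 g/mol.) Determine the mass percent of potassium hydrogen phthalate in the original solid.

n(NaOH) = 0.04223 L × 0.2580 mol/L = 0.01090 mol
n(KHC8H4O4) = 0.01090 mol (1:1 ratio)
mass of KHC8H4O4 = 0.01090 × 204.22 g/mol = 2.225 g
% KHC8H4O4 = 2.225 / 2.474 × 100 = 89.94 %

89.94 %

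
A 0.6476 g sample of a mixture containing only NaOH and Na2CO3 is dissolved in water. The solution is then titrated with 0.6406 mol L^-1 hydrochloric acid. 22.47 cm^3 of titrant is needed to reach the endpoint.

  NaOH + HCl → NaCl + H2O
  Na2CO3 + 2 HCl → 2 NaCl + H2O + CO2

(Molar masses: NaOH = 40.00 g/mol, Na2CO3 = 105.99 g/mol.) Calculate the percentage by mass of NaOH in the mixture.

n(HCl) = 0.02247 × 0.6406 = 0.01439 mol
Let x = n(NaOH), y = n(Na2CO3).
Titrant: 1x + 2y = 0.01439;  mass: 40.00x + 105.99y = 0.6476
Solving, x = 8.867 × 10^-3 mol, y = 2.764 × 10^-3 mol
mass of NaOH = 8.867 × 10^-3 × 40.00 = 0.3547 g
% NaOH = 0.3547 / 0.6476 × 100 = 54.77 %

54.77 %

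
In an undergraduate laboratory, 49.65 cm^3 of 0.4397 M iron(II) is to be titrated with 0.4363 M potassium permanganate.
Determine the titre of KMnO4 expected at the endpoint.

10.01 mL

MnO4^- + 5 Fe^2+ + 8 H^+ → Mn^2+ + 5 Fe^3+ + 4 H2O
n(Fe2+) = 0.04965 L × 0.4397 mol/L = 0.02183 mol
From the 1:5 stoichiometry, n(KMnO4) = 1/5 × 0.02183 = 4.366 × 10^-3 mol
V(KMnO4) = 4.366 × 10^-3 mol / 0.4363 mol/L = 0.01001 L = 10.01 mL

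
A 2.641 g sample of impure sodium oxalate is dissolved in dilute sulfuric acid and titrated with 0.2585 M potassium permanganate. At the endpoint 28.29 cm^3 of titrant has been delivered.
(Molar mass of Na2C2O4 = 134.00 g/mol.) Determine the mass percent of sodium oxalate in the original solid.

2 MnO4^- + 5 C2O4^2- + 16 H^+ → 2 Mn^2+ + 10 CO2 + 8 H2O
n(KMnO4) = 0.02829 L × 0.2585 mol/L = 7.313 × 10^-3 mol
From the 5:2 ratio, n(Na2C2O4) = 5/2 × 7.313 × 10^-3 = 0.01828 mol
mass of Na2C2O4 = 0.01828 × 134.00 g/mol = 2.450 g
% Na2C2O4 = 2.450 / 2.641 × 100 = 92.76 %

92.76 %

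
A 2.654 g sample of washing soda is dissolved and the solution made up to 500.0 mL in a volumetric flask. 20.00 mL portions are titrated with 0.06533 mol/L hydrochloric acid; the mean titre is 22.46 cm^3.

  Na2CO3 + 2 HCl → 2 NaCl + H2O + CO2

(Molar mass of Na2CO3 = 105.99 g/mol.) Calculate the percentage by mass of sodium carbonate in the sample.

n(HCl) per titration = 0.02246 × 0.06533 = 1.467 × 10^-3 mol
From the 1:2 ratio, n(Na2CO3) in each aliquot = 1/2 × 1.467 × 10^-3 = 7.337 × 10^-4 mol
n(Na2CO3) in the whole flask = 7.337 × 10^-4 × 500.0/20.00 = 0.01834 mol
mass of Na2CO3 = 0.01834 × 105.99 = 1.944 g
% Na2CO3 = 1.944 / 2.654 × 100 = 73.25 %

73.25 %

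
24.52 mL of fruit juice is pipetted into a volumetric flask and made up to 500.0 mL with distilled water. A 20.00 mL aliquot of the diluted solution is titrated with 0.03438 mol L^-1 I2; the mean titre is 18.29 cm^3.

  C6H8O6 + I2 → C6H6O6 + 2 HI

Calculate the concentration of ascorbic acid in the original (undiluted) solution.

n(I2) = 0.01829 × 0.03438 = 6.288 × 10^-4 mol
n(C6H8O6) in the aliquot = 6.288 × 10^-4 mol (1:1 ratio)
[C6H8O6]_dilute = 6.288 × 10^-4 / 0.02000 = 0.03144 mol/L
Dilution factor = 500.0 / 24.52 = 20.39
[C6H8O6]_stock = 0.03144 × 20.39 = 0.6411 mol/L

0.6411 mol/L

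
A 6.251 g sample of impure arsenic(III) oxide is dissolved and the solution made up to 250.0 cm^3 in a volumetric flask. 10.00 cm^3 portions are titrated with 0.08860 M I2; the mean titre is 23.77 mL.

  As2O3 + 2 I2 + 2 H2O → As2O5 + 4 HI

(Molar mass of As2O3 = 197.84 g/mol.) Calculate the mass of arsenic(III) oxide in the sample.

5.208 g

n(I2) per titration = 0.02377 × 0.08860 = 2.106 × 10^-3 mol
From the 1:2 ratio, n(As2O3) in each aliquot = 1/2 × 2.106 × 10^-3 = 1.053 × 10^-3 mol
n(As2O3) in the whole flask = 1.053 × 10^-3 × 250.0/10.00 = 0.02633 mol
mass of As2O3 = 0.02633 × 197.84 = 5.208 g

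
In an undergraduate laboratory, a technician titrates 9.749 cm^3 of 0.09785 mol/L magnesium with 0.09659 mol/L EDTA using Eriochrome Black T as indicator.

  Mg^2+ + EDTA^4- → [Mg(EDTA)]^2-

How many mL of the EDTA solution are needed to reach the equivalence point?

9.876 mL

n(Mg2+) = 0.009749 L × 0.09785 mol/L = 9.539 × 10^-4 mol
n(EDTA) = 9.539 × 10^-4 mol (1:1 stoichiometry)
V(EDTA) = 9.539 × 10^-4 mol / 0.09659 mol/L = 0.009876 L = 9.876 mL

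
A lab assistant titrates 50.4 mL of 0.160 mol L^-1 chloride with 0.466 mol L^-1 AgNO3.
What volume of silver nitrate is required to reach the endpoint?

Ag^+ + Cl^- → AgCl(s)
n(Cl-) = 0.0504 L × 0.160 mol/L = 8.06 × 10^-3 mol
n(AgNO3) = 8.06 × 10^-3 mol (1:1 stoichiometry)
V(AgNO3) = 8.06 × 10^-3 mol / 0.466 mol/L = 0.0173 L = 17.3 mL

17.3 mL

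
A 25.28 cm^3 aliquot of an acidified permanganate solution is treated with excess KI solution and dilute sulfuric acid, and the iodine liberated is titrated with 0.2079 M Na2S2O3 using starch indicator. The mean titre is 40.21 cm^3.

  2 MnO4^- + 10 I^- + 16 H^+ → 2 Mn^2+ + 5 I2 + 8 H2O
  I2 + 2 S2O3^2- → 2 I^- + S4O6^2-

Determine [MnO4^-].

0.06614 M

n(S2O3^2-) = 0.04021 × 0.2079 = 8.360 × 10^-3 mol
n(I2) = n(S2O3^2-)/2 = 4.180 × 10^-3 mol
From the 2:5 ratio, n(MnO4^-) in the aliquot = 2/5 × 4.180 × 10^-3 = 1.672 × 10^-3 mol
[MnO4^-] = 1.672 × 10^-3 / 0.02528 = 0.06614 mol/L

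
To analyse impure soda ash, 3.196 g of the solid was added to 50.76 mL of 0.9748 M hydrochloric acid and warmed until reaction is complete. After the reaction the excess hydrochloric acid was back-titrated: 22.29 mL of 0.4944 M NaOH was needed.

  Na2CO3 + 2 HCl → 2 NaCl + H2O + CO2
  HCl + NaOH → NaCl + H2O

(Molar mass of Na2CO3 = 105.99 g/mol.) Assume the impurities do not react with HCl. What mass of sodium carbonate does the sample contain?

2.038 g

n(HCl) added = 0.05076 × 0.9748 = 0.04948 mol
n(NaOH) used in back-titration = 0.02229 × 0.4944 = 0.01102 mol
n(HCl) left over = 0.01102 mol (1:1 ratio)
n(HCl) consumed by analyte = 0.04948 − 0.01102 = 0.03846 mol
From the 1:2 ratio, n(Na2CO3) = 1/2 × 0.03846 = 0.01923 mol
mass of Na2CO3 = 0.01923 × 105.99 = 2.038 g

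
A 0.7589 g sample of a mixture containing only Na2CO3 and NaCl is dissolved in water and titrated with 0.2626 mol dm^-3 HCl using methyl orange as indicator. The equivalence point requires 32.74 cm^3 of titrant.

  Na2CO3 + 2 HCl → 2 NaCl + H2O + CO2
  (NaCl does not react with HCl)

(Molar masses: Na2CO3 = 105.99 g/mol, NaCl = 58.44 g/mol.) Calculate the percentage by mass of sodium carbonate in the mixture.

n(HCl) = 0.03274 × 0.2626 = 8.598 × 10^-3 mol
Let x = n(Na2CO3), y = n(NaCl).
Titrant: 2x = 8.598 × 10^-3;  mass: 105.99x + 58.44y = 0.7589
Solving, x = 4.299 × 10^-3 mol, y = 5.189 × 10^-3 mol
mass of Na2CO3 = 4.299 × 10^-3 × 105.99 = 0.4556 g
% Na2CO3 = 0.4556 / 0.7589 × 100 = 60.04 %

60.04 %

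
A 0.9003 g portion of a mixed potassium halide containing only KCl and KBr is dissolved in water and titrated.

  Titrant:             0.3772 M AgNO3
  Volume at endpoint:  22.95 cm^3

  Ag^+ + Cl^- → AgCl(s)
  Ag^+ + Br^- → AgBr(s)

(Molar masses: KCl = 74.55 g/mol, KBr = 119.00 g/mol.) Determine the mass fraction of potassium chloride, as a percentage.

n(AgNO3) = 0.02295 × 0.3772 = 8.657 × 10^-3 mol
Let x = n(KCl), y = n(KBr).
Titrant: 1x + 1y = 8.657 × 10^-3;  mass: 74.55x + 119.00y = 0.9003
Solving, x = 2.921 × 10^-3 mol, y = 5.735 × 10^-3 mol
mass of KCl = 2.921 × 10^-3 × 74.55 = 0.2178 g
% KCl = 0.2178 / 0.9003 × 100 = 24.19 %

24.19 %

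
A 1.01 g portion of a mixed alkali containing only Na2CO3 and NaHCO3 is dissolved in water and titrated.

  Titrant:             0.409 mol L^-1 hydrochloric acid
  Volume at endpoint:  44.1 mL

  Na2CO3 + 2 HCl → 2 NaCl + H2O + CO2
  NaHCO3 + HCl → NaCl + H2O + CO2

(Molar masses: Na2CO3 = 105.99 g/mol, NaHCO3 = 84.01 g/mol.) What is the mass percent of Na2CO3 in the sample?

85.5 %

n(HCl) = 0.0441 × 0.409 = 0.0180 mol
Let x = n(Na2CO3), y = n(NaHCO3).
Titrant: 2x + 1y = 0.0180;  mass: 105.99x + 84.01y = 1.01
Solving, x = 8.15 × 10^-3 mol, y = 1.75 × 10^-3 mol
mass of Na2CO3 = 8.15 × 10^-3 × 105.99 = 0.863 g
% Na2CO3 = 0.863 / 1.01 × 100 = 85.5 %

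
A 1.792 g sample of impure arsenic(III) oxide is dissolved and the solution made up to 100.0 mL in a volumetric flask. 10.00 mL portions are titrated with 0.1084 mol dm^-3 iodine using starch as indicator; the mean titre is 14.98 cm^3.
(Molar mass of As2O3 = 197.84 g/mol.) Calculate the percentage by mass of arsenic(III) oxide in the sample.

As2O3 + 2 I2 + 2 H2O → As2O5 + 4 HI
n(I2) per titration = 0.01498 × 0.1084 = 1.624 × 10^-3 mol
From the 1:2 ratio, n(As2O3) in each aliquot = 1/2 × 1.624 × 10^-3 = 8.119 × 10^-4 mol
n(As2O3) in the whole flask = 8.119 × 10^-4 × 100.0/10.00 = 8.119 × 10^-3 mol
mass of As2O3 = 8.119 × 10^-3 × 197.84 = 1.606 g
% As2O3 = 1.606 / 1.792 × 100 = 89.64 %

89.64 %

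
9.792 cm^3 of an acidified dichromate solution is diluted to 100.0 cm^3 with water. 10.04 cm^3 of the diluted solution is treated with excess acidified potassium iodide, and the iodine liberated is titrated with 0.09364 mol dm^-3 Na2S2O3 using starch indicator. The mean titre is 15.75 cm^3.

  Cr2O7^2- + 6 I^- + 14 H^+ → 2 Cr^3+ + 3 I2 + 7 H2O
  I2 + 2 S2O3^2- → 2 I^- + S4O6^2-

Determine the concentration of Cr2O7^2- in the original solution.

n(S2O3^2-) = 0.01575 × 0.09364 = 1.475 × 10^-3 mol
n(I2) = n(S2O3^2-)/2 = 7.374 × 10^-4 mol
From the 1:3 ratio, n(Cr2O7^2-) in the aliquot = 1/3 × 7.374 × 10^-4 = 2.458 × 10^-4 mol
[Cr2O7^2-]_dilute = 2.458 × 10^-4 / 0.01004 = 0.02448 mol/L
[Cr2O7^2-]_original = 0.02448 × 100.0/9.792 = 0.2500 mol/L

0.2500 mol/L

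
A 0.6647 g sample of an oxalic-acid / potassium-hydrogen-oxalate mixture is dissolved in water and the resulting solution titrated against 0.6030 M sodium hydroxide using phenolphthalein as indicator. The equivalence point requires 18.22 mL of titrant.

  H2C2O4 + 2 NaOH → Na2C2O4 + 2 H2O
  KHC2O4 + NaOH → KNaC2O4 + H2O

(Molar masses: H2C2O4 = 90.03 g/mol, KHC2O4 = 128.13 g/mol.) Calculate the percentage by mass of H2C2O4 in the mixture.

60.54 %

n(NaOH) = 0.01822 × 0.6030 = 0.01099 mol
Let x = n(H2C2O4), y = n(KHC2O4).
Titrant: 2x + 1y = 0.01099;  mass: 90.03x + 128.13y = 0.6647
Solving, x = 4.470 × 10^-3 mol, y = 2.047 × 10^-3 mol
mass of H2C2O4 = 4.470 × 10^-3 × 90.03 = 0.4024 g
% H2C2O4 = 0.4024 / 0.6647 × 100 = 60.54 %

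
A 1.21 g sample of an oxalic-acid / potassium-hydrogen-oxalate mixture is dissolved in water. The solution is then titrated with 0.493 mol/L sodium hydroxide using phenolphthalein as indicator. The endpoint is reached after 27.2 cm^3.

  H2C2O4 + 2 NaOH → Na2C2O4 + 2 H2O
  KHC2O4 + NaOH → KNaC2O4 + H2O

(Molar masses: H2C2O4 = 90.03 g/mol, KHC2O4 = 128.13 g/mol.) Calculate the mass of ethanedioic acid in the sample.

n(NaOH) = 0.0272 × 0.493 = 0.0134 mol
Let x = n(H2C2O4), y = n(KHC2O4).
Titrant: 2x + 1y = 0.0134;  mass: 90.03x + 128.13y = 1.21
Solving, x = 3.06 × 10^-3 mol, y = 7.30 × 10^-3 mol
mass of H2C2O4 = 3.06 × 10^-3 × 90.03 = 0.275 g

0.275 g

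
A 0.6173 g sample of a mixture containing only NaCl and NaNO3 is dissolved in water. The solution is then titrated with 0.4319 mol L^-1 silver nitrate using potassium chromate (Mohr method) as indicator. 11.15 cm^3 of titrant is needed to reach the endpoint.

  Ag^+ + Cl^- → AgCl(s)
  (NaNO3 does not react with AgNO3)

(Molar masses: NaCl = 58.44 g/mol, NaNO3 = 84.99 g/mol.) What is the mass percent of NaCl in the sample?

n(AgNO3) = 0.01115 × 0.4319 = 4.816 × 10^-3 mol
Let x = n(NaCl), y = n(NaNO3).
Titrant: 1x = 4.816 × 10^-3;  mass: 58.44x + 84.99y = 0.6173
Solving, x = 4.816 × 10^-3 mol, y = 3.952 × 10^-3 mol
mass of NaCl = 4.816 × 10^-3 × 58.44 = 0.2814 g
% NaCl = 0.2814 / 0.6173 × 100 = 45.59 %

45.59 %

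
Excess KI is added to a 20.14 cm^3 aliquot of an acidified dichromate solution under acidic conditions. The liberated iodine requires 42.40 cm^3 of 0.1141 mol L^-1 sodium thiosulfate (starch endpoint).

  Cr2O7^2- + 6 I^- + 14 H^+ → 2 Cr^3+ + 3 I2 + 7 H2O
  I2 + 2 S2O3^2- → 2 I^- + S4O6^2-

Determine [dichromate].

0.04004 mol/L

n(S2O3^2-) = 0.04240 × 0.1141 = 4.838 × 10^-3 mol
n(I2) = n(S2O3^2-)/2 = 2.419 × 10^-3 mol
From the 1:3 ratio, n(Cr2O7^2-) in the aliquot = 1/3 × 2.419 × 10^-3 = 8.063 × 10^-4 mol
[Cr2O7^2-] = 8.063 × 10^-4 / 0.02014 = 0.04004 mol/L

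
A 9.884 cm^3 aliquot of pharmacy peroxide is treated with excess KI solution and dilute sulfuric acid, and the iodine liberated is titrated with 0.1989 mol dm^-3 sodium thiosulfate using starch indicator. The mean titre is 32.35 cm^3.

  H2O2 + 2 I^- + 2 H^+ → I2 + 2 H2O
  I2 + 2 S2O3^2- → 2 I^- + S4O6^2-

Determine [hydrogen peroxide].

0.3255 mol/L

n(S2O3^2-) = 0.03235 × 0.1989 = 6.434 × 10^-3 mol
n(I2) = n(S2O3^2-)/2 = 3.217 × 10^-3 mol
n(H2O2) in the aliquot = 3.217 × 10^-3 mol (1:1 ratio)
[H2O2] = 3.217 × 10^-3 / 0.009884 = 0.3255 mol/L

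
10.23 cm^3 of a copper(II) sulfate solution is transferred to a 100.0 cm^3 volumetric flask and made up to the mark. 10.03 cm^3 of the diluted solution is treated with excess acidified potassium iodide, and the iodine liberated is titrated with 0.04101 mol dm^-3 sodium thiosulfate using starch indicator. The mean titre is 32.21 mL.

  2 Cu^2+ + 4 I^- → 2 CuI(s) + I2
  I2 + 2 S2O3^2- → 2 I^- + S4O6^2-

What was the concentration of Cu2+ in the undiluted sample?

n(S2O3^2-) = 0.03221 × 0.04101 = 1.321 × 10^-3 mol
n(I2) = n(S2O3^2-)/2 = 6.605 × 10^-4 mol
From the 2:1 ratio, n(Cu2+) in the aliquot = 2/1 × 6.605 × 10^-4 = 1.321 × 10^-3 mol
[Cu2+]_dilute = 1.321 × 10^-3 / 0.01003 = 0.1317 mol/L
[Cu2+]_original = 0.1317 × 100.0/10.23 = 1.287 mol/L

1.287 mol/L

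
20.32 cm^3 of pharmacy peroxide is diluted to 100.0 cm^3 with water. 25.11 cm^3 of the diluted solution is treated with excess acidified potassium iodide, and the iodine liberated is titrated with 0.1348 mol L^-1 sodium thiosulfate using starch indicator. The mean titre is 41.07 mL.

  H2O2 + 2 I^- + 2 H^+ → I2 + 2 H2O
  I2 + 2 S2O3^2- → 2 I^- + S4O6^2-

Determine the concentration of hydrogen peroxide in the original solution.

0.5425 mol/L

n(S2O3^2-) = 0.04107 × 0.1348 = 5.536 × 10^-3 mol
n(I2) = n(S2O3^2-)/2 = 2.768 × 10^-3 mol
n(H2O2) in the aliquot = 2.768 × 10^-3 mol (1:1 ratio)
[H2O2]_dilute = 2.768 × 10^-3 / 0.02511 = 0.1102 mol/L
[H2O2]_original = 0.1102 × 100.0/20.32 = 0.5425 mol/L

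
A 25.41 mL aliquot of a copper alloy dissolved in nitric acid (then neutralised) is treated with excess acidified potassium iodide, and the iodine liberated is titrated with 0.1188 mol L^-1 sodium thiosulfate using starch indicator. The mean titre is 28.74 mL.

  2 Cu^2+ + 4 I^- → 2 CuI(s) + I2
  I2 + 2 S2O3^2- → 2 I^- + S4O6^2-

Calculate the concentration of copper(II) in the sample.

0.1344 mol/L

n(S2O3^2-) = 0.02874 × 0.1188 = 3.414 × 10^-3 mol
n(I2) = n(S2O3^2-)/2 = 1.707 × 10^-3 mol
From the 2:1 ratio, n(Cu2+) in the aliquot = 2/1 × 1.707 × 10^-3 = 3.414 × 10^-3 mol
[Cu2+] = 3.414 × 10^-3 / 0.02541 = 0.1344 mol/L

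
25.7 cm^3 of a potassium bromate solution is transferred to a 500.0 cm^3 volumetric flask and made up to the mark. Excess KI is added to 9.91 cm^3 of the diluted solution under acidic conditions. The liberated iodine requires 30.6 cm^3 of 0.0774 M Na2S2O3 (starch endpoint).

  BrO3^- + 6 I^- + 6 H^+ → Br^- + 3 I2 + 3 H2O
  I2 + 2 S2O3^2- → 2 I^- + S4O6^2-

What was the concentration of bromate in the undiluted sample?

0.775 M

n(S2O3^2-) = 0.0306 × 0.0774 = 2.37 × 10^-3 mol
n(I2) = n(S2O3^2-)/2 = 1.18 × 10^-3 mol
From the 1:3 ratio, n(BrO3^-) in the aliquot = 1/3 × 1.18 × 10^-3 = 3.95 × 10^-4 mol
[BrO3^-]_dilute = 3.95 × 10^-4 / 0.00991 = 0.0398 mol/L
[BrO3^-]_original = 0.0398 × 500.0/25.7 = 0.775 mol/L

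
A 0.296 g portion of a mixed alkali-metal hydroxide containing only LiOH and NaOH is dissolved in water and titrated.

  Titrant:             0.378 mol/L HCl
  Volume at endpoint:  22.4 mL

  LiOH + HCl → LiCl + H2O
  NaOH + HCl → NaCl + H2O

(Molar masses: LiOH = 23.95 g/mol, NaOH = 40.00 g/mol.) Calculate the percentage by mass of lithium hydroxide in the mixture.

n(HCl) = 0.0224 × 0.378 = 8.47 × 10^-3 mol
Let x = n(LiOH), y = n(NaOH).
Titrant: 1x + 1y = 8.47 × 10^-3;  mass: 23.95x + 40.00y = 0.296
Solving, x = 2.66 × 10^-3 mol, y = 5.81 × 10^-3 mol
mass of LiOH = 2.66 × 10^-3 × 23.95 = 0.0637 g
% LiOH = 0.0637 / 0.296 × 100 = 21.5 %

21.5 %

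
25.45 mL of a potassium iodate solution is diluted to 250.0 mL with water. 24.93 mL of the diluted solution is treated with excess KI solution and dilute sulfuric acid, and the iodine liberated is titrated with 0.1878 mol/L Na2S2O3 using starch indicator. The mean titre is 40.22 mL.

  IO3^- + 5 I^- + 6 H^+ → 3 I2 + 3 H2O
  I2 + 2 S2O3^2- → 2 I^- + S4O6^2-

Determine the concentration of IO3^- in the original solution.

n(S2O3^2-) = 0.04022 × 0.1878 = 7.553 × 10^-3 mol
n(I2) = n(S2O3^2-)/2 = 3.777 × 10^-3 mol
From the 1:3 ratio, n(IO3^-) in the aliquot = 1/3 × 3.777 × 10^-3 = 1.259 × 10^-3 mol
[IO3^-]_dilute = 1.259 × 10^-3 / 0.02493 = 0.05050 mol/L
[IO3^-]_original = 0.05050 × 250.0/25.45 = 0.4960 mol/L

0.4960 mol/L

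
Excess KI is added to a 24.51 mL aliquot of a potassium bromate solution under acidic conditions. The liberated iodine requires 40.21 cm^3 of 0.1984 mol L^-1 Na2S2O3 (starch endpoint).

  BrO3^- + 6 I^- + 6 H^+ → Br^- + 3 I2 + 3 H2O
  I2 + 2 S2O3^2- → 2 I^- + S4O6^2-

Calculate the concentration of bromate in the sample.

n(S2O3^2-) = 0.04021 × 0.1984 = 7.978 × 10^-3 mol
n(I2) = n(S2O3^2-)/2 = 3.989 × 10^-3 mol
From the 1:3 ratio, n(BrO3^-) in the aliquot = 1/3 × 3.989 × 10^-3 = 1.330 × 10^-3 mol
[BrO3^-] = 1.330 × 10^-3 / 0.02451 = 0.05425 mol/L

0.05425 mol/L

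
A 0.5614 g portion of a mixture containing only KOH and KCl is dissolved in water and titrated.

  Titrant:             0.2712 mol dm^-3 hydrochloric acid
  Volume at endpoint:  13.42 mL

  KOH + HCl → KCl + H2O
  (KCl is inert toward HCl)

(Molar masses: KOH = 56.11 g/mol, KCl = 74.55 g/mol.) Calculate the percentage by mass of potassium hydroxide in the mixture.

n(HCl) = 0.01342 × 0.2712 = 3.640 × 10^-3 mol
Let x = n(KOH), y = n(KCl).
Titrant: 1x = 3.640 × 10^-3;  mass: 56.11x + 74.55y = 0.5614
Solving, x = 3.640 × 10^-3 mol, y = 4.791 × 10^-3 mol
mass of KOH = 3.640 × 10^-3 × 56.11 = 0.2042 g
% KOH = 0.2042 / 0.5614 × 100 = 36.38 %

36.38 %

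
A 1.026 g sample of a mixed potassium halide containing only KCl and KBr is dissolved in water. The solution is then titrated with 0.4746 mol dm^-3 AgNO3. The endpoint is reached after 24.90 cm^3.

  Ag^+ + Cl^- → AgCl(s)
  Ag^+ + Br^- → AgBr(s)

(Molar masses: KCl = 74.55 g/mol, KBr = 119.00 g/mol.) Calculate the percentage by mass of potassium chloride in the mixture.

62.16 %

n(AgNO3) = 0.02490 × 0.4746 = 0.01182 mol
Let x = n(KCl), y = n(KBr).
Titrant: 1x + 1y = 0.01182;  mass: 74.55x + 119.00y = 1.026
Solving, x = 8.555 × 10^-3 mol, y = 3.262 × 10^-3 mol
mass of KCl = 8.555 × 10^-3 × 74.55 = 0.6378 g
% KCl = 0.6378 / 1.026 × 100 = 62.16 %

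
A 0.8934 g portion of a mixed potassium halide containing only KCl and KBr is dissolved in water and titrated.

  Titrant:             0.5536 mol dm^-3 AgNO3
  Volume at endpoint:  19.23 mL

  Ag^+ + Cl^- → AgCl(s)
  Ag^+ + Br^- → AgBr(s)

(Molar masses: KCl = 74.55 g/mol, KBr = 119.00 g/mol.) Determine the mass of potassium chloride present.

n(AgNO3) = 0.01923 × 0.5536 = 0.01065 mol
Let x = n(KCl), y = n(KBr).
Titrant: 1x + 1y = 0.01065;  mass: 74.55x + 119.00y = 0.8934
Solving, x = 8.401 × 10^-3 mol, y = 2.244 × 10^-3 mol
mass of KCl = 8.401 × 10^-3 × 74.55 = 0.6263 g

0.6263 g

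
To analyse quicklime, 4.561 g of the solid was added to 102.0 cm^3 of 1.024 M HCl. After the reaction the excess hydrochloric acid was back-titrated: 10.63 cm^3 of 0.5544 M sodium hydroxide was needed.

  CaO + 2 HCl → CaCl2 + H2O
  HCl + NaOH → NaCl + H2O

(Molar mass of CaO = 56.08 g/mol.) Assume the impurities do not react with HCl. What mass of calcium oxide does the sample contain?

2.763 g

n(HCl) added = 0.1020 × 1.024 = 0.1044 mol
n(NaOH) used in back-titration = 0.01063 × 0.5544 = 5.893 × 10^-3 mol
n(HCl) left over = 5.893 × 10^-3 mol (1:1 ratio)
n(HCl) consumed by analyte = 0.1044 − 5.893 × 10^-3 = 0.09855 mol
From the 1:2 ratio, n(CaO) = 1/2 × 0.09855 = 0.04928 mol
mass of CaO = 0.04928 × 56.08 = 2.763 g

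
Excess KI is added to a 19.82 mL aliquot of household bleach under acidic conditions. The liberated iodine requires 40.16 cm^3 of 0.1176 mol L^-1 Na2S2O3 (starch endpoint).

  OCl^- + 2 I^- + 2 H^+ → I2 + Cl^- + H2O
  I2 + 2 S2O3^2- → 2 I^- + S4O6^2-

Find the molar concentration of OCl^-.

n(S2O3^2-) = 0.04016 × 0.1176 = 4.723 × 10^-3 mol
n(I2) = n(S2O3^2-)/2 = 2.361 × 10^-3 mol
n(OCl^-) in the aliquot = 2.361 × 10^-3 mol (1:1 ratio)
[OCl^-] = 2.361 × 10^-3 / 0.01982 = 0.1191 mol/L

0.1191 mol/L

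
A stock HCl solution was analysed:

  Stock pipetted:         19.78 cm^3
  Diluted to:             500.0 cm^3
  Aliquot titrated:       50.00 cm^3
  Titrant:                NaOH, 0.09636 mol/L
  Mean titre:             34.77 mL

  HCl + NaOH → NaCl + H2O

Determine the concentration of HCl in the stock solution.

1.694 mol/L

n(NaOH) = 0.03477 × 0.09636 = 3.350 × 10^-3 mol
n(HCl) in the aliquot = 3.350 × 10^-3 mol (1:1 ratio)
[HCl]_dilute = 3.350 × 10^-3 / 0.05000 = 0.06701 mol/L
Dilution factor = 500.0 / 19.78 = 25.28
[HCl]_stock = 0.06701 × 25.28 = 1.694 mol/L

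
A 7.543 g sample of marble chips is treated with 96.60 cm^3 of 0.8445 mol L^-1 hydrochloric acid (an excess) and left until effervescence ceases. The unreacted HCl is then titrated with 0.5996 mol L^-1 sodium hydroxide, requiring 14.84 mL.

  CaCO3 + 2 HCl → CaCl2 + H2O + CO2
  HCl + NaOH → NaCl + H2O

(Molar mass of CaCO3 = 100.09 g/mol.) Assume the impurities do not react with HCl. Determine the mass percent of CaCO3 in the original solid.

48.22 %

n(HCl) added = 0.09660 × 0.8445 = 0.08158 mol
n(NaOH) used in back-titration = 0.01484 × 0.5996 = 8.898 × 10^-3 mol
n(HCl) left over = 8.898 × 10^-3 mol (1:1 ratio)
n(HCl) consumed by analyte = 0.08158 − 8.898 × 10^-3 = 0.07268 mol
From the 1:2 ratio, n(CaCO3) = 1/2 × 0.07268 = 0.03634 mol
mass of CaCO3 = 0.03634 × 100.09 = 3.637 g
% CaCO3 = 3.637 / 7.543 × 100 = 48.22 %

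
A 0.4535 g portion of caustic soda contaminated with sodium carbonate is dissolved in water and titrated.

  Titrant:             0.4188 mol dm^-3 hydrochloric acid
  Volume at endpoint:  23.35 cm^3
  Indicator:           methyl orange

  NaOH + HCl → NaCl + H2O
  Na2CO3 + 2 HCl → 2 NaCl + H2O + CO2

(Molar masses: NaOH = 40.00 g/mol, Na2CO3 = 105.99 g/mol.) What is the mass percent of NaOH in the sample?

43.94 %

n(HCl) = 0.02335 × 0.4188 = 9.779 × 10^-3 mol
Let x = n(NaOH), y = n(Na2CO3).
Titrant: 1x + 2y = 9.779 × 10^-3;  mass: 40.00x + 105.99y = 0.4535
Solving, x = 4.982 × 10^-3 mol, y = 2.399 × 10^-3 mol
mass of NaOH = 4.982 × 10^-3 × 40.00 = 0.1993 g
% NaOH = 0.1993 / 0.4535 × 100 = 43.94 %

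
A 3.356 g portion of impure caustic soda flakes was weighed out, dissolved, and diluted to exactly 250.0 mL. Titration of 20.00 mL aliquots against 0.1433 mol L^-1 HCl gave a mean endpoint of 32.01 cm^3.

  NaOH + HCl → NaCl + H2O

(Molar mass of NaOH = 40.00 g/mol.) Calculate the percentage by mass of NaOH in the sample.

68.34 %

n(HCl) per titration = 0.03201 × 0.1433 = 4.587 × 10^-3 mol
n(NaOH) in each aliquot = 4.587 × 10^-3 mol (1:1 ratio)
n(NaOH) in the whole flask = 4.587 × 10^-3 × 250.0/20.00 = 0.05734 mol
mass of NaOH = 0.05734 × 40.00 = 2.294 g
% NaOH = 2.294 / 3.356 × 100 = 68.34 %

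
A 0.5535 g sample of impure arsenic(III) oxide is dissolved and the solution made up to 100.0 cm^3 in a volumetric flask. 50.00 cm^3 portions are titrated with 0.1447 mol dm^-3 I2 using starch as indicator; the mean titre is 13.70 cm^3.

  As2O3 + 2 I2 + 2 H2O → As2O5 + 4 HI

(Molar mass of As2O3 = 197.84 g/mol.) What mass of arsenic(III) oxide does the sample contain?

n(I2) per titration = 0.01370 × 0.1447 = 1.982 × 10^-3 mol
From the 1:2 ratio, n(As2O3) in each aliquot = 1/2 × 1.982 × 10^-3 = 9.912 × 10^-4 mol
n(As2O3) in the whole flask = 9.912 × 10^-4 × 100.0/50.00 = 1.982 × 10^-3 mol
mass of As2O3 = 1.982 × 10^-3 × 197.84 = 0.3922 g

0.3922 g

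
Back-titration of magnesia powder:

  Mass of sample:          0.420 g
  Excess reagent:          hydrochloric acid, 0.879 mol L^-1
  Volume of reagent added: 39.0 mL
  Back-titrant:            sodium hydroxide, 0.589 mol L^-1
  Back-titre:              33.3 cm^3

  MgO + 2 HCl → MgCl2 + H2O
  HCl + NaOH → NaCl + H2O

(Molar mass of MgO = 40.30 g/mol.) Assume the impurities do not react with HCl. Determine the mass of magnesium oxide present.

n(HCl) added = 0.0390 × 0.879 = 0.0343 mol
n(NaOH) used in back-titration = 0.0333 × 0.589 = 0.0196 mol
n(HCl) left over = 0.0196 mol (1:1 ratio)
n(HCl) consumed by analyte = 0.0343 − 0.0196 = 0.0147 mol
From the 1:2 ratio, n(MgO) = 1/2 × 0.0147 = 7.33 × 10^-3 mol
mass of MgO = 7.33 × 10^-3 × 40.30 = 0.296 g

0.296 g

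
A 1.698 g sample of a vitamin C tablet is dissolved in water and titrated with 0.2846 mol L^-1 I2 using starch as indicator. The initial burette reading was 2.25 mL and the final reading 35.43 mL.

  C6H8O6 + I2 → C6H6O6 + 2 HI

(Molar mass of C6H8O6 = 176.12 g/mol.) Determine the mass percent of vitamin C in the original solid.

n(I2) = 0.03318 L × 0.2846 mol/L = 9.443 × 10^-3 mol
n(C6H8O6) = 9.443 × 10^-3 mol (1:1 ratio)
mass of C6H8O6 = 9.443 × 10^-3 × 176.12 g/mol = 1.663 g
% C6H8O6 = 1.663 / 1.698 × 100 = 97.94 %

97.94 %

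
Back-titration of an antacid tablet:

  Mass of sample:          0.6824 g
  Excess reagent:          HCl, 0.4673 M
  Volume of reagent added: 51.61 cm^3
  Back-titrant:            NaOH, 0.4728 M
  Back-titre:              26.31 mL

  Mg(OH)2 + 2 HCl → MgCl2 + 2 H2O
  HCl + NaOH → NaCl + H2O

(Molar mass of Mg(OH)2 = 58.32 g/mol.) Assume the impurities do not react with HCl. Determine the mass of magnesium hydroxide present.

n(HCl) added = 0.05161 × 0.4673 = 0.02412 mol
n(NaOH) used in back-titration = 0.02631 × 0.4728 = 0.01244 mol
n(HCl) left over = 0.01244 mol (1:1 ratio)
n(HCl) consumed by analyte = 0.02412 − 0.01244 = 0.01168 mol
From the 1:2 ratio, n(Mg(OH)2) = 1/2 × 0.01168 = 5.839 × 10^-3 mol
mass of Mg(OH)2 = 5.839 × 10^-3 × 58.32 = 0.3405 g

0.3405 g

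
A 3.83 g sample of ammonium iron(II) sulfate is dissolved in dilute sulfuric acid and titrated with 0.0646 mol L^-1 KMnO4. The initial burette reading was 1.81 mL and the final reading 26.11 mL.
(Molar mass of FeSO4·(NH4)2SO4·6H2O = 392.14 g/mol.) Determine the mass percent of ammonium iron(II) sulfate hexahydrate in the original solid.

MnO4^- + 5 Fe^2+ + 8 H^+ → Mn^2+ + 5 Fe^3+ + 4 H2O
n(KMnO4) = 0.0243 L × 0.0646 mol/L = 1.57 × 10^-3 mol
From the 5:1 ratio, n(FeSO4·(NH4)2SO4·6H2O) = 5/1 × 1.57 × 10^-3 = 7.85 × 10^-3 mol
mass of FeSO4·(NH4)2SO4·6H2O = 7.85 × 10^-3 × 392.14 g/mol = 3.08 g
% FeSO4·(NH4)2SO4·6H2O = 3.08 / 3.83 × 100 = 80.4 %

80.4 %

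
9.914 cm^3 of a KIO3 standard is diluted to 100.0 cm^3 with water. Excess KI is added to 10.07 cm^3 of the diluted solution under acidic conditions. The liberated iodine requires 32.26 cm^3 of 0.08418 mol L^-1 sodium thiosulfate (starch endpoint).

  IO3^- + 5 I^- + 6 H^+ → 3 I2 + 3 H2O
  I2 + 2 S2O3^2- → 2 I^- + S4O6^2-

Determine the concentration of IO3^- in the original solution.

0.4534 mol/L

n(S2O3^2-) = 0.03226 × 0.08418 = 2.716 × 10^-3 mol
n(I2) = n(S2O3^2-)/2 = 1.358 × 10^-3 mol
From the 1:3 ratio, n(IO3^-) in the aliquot = 1/3 × 1.358 × 10^-3 = 4.526 × 10^-4 mol
[IO3^-]_dilute = 4.526 × 10^-4 / 0.01007 = 0.04495 mol/L
[IO3^-]_original = 0.04495 × 100.0/9.914 = 0.4534 mol/L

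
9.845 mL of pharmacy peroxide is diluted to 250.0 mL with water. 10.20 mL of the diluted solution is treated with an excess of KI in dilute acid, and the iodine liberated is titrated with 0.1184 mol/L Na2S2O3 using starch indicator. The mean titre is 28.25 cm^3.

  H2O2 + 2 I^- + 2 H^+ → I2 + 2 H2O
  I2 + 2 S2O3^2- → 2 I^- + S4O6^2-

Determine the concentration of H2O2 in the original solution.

n(S2O3^2-) = 0.02825 × 0.1184 = 3.345 × 10^-3 mol
n(I2) = n(S2O3^2-)/2 = 1.672 × 10^-3 mol
n(H2O2) in the aliquot = 1.672 × 10^-3 mol (1:1 ratio)
[H2O2]_dilute = 1.672 × 10^-3 / 0.01020 = 0.1640 mol/L
[H2O2]_original = 0.1640 × 250.0/9.845 = 4.164 mol/L

4.164 mol/L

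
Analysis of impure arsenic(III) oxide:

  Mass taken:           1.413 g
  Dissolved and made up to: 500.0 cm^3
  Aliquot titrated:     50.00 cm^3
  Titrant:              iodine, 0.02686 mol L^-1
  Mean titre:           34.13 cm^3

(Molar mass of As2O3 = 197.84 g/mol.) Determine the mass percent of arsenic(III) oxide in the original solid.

As2O3 + 2 I2 + 2 H2O → As2O5 + 4 HI
n(I2) per titration = 0.03413 × 0.02686 = 9.167 × 10^-4 mol
From the 1:2 ratio, n(As2O3) in each aliquot = 1/2 × 9.167 × 10^-4 = 4.584 × 10^-4 mol
n(As2O3) in the whole flask = 4.584 × 10^-4 × 500.0/50.00 = 4.584 × 10^-3 mol
mass of As2O3 = 4.584 × 10^-3 × 197.84 = 0.9068 g
% As2O3 = 0.9068 / 1.413 × 100 = 64.18 %

64.18 %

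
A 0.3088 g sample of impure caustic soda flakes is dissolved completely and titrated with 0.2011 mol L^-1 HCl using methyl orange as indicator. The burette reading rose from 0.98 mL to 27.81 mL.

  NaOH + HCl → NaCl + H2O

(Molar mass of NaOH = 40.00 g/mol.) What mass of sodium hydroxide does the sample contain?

0.2158 g

n(HCl) = 0.02683 L × 0.2011 mol/L = 5.396 × 10^-3 mol
n(NaOH) = 5.396 × 10^-3 mol (1:1 ratio)
mass of NaOH = 5.396 × 10^-3 × 40.00 g/mol = 0.2158 g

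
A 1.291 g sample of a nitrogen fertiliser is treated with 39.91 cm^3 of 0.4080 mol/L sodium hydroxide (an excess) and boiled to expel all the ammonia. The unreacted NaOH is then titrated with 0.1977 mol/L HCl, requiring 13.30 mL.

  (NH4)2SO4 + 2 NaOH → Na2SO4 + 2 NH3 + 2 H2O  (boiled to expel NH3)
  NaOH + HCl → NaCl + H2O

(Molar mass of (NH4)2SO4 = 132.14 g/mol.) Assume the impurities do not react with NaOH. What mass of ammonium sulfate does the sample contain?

n(NaOH) added = 0.03991 × 0.4080 = 0.01628 mol
n(HCl) used in back-titration = 0.01330 × 0.1977 = 2.629 × 10^-3 mol
n(NaOH) left over = 2.629 × 10^-3 mol (1:1 ratio)
n(NaOH) consumed by analyte = 0.01628 − 2.629 × 10^-3 = 0.01365 mol
From the 1:2 ratio, n((NH4)2SO4) = 1/2 × 0.01365 = 6.827 × 10^-3 mol
mass of (NH4)2SO4 = 6.827 × 10^-3 × 132.14 = 0.9021 g

0.9021 g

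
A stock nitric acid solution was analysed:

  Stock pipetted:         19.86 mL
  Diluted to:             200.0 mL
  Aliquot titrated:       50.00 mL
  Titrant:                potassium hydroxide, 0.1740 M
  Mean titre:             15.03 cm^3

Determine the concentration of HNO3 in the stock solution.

0.5267 M

HNO3 + KOH → KNO3 + H2O
n(KOH) = 0.01503 × 0.1740 = 2.615 × 10^-3 mol
n(HNO3) in the aliquot = 2.615 × 10^-3 mol (1:1 ratio)
[HNO3]_dilute = 2.615 × 10^-3 / 0.05000 = 0.05230 mol/L
Dilution factor = 200.0 / 19.86 = 10.07
[HNO3]_stock = 0.05230 × 10.07 = 0.5267 mol/L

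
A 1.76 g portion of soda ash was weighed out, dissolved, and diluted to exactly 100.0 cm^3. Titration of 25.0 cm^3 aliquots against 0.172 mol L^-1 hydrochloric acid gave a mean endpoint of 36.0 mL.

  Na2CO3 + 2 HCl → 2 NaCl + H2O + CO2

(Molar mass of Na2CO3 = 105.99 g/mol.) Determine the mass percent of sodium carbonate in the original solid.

74.6 %

n(HCl) per titration = 0.0360 × 0.172 = 6.19 × 10^-3 mol
From the 1:2 ratio, n(Na2CO3) in each aliquot = 1/2 × 6.19 × 10^-3 = 3.10 × 10^-3 mol
n(Na2CO3) in the whole flask = 3.10 × 10^-3 × 100.0/25.0 = 0.0124 mol
mass of Na2CO3 = 0.0124 × 105.99 = 1.31 g
% Na2CO3 = 1.31 / 1.76 × 100 = 74.6 %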